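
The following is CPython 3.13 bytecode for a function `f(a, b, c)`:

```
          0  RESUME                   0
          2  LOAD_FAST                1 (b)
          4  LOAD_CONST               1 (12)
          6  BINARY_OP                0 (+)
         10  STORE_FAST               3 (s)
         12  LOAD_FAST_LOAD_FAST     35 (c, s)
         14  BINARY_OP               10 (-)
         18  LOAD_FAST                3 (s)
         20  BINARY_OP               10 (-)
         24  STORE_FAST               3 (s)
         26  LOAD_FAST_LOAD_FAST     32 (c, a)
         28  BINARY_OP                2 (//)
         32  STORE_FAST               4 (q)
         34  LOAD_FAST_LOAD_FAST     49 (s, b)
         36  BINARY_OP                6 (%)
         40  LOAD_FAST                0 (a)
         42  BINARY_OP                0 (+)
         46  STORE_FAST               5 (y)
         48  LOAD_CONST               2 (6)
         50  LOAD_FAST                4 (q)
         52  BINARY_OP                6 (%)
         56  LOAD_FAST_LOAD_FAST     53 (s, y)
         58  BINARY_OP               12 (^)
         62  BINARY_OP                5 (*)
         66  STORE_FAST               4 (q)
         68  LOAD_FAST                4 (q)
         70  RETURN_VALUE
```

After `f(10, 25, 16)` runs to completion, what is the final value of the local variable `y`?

LOAD_FAST b → push 25. Stack: [25]
LOAD_CONST → push 12. Stack: [25, 12]
BINARY_OP + → 25 + 12 = 37. Stack: [37]
STORE_FAST s → s=37. Stack: []
LOAD_FAST_LOAD_FAST c,s → push 16,37. Stack: [16, 37]
BINARY_OP - → 16 - 37 = -21. Stack: [-21]
LOAD_FAST s → push 37. Stack: [-21, 37]
BINARY_OP - → -21 - 37 = -58. Stack: [-58]
STORE_FAST s → s=-58. Stack: []
LOAD_FAST_LOAD_FAST c,a → push 16,10. Stack: [16, 10]
BINARY_OP // → 16 // 10 = 1. Stack: [1]
STORE_FAST q → q=1. Stack: []
LOAD_FAST_LOAD_FAST s,b → push -58,25. Stack: [-58, 25]
BINARY_OP % → -58 % 25 = 17. Stack: [17]
LOAD_FAST a → push 10. Stack: [17, 10]
BINARY_OP + → 17 + 10 = 27. Stack: [27]
STORE_FAST y → y=27. Stack: []
LOAD_CONST → push 6. Stack: [6]
LOAD_FAST q → push 1. Stack: [6, 1]
BINARY_OP % → 6 % 1 = 0. Stack: [0]
LOAD_FAST_LOAD_FAST s,y → push -58,27. Stack: [0, -58, 27]
BINARY_OP ^ → -58 ^ 27 = -35. Stack: [0, -35]
BINARY_OP * → 0 * -35 = 0. Stack: [0]
STORE_FAST q → q=0. Stack: []
LOAD_FAST q → push 0. Stack: [0]
RETURN_VALUE → return 0.

27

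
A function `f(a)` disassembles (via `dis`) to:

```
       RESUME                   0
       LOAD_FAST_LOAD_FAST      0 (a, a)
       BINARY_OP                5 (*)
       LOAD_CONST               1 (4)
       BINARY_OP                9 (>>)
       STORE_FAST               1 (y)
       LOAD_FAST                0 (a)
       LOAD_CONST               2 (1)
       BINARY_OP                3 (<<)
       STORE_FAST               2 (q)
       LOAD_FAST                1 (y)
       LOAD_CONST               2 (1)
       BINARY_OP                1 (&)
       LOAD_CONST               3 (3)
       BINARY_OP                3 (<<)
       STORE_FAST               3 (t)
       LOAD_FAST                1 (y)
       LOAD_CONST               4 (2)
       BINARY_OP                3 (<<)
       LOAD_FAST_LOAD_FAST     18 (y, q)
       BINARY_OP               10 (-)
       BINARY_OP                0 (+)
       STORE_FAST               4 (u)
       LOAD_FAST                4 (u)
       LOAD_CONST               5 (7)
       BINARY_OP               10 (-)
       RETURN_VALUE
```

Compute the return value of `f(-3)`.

LOAD_FAST_LOAD_FAST a,a → push -3,-3. Stack: [-3, -3]
BINARY_OP * → -3 * -3 = 9. Stack: [9]
LOAD_CONST → push 4. Stack: [9, 4]
BINARY_OP >> → 9 >> 4 = 0. Stack: [0]
STORE_FAST y → y=0. Stack: []
LOAD_FAST a → push -3. Stack: [-3]
LOAD_CONST → push 1. Stack: [-3, 1]
BINARY_OP << → -3 << 1 = -6. Stack: [-6]
STORE_FAST q → q=-6. Stack: []
LOAD_FAST y → push 0. Stack: [0]
LOAD_CONST → push 1. Stack: [0, 1]
BINARY_OP & → 0 & 1 = 0. Stack: [0]
LOAD_CONST → push 3. Stack: [0, 3]
BINARY_OP << → 0 << 3 = 0. Stack: [0]
STORE_FAST t → t=0. Stack: []
LOAD_FAST y → push 0. Stack: [0]
LOAD_CONST → push 2. Stack: [0, 2]
BINARY_OP << → 0 << 2 = 0. Stack: [0]
LOAD_FAST_LOAD_FAST y,q → push 0,-6. Stack: [0, 0, -6]
BINARY_OP - → 0 - -6 = 6. Stack: [0, 6]
BINARY_OP + → 0 + 6 = 6. Stack: [6]
STORE_FAST u → u=6. Stack: []
LOAD_FAST u → push 6. Stack: [6]
LOAD_CONST → push 7. Stack: [6, 7]
BINARY_OP - → 6 - 7 = -1. Stack: [-1]
RETURN_VALUE → return -1.

-1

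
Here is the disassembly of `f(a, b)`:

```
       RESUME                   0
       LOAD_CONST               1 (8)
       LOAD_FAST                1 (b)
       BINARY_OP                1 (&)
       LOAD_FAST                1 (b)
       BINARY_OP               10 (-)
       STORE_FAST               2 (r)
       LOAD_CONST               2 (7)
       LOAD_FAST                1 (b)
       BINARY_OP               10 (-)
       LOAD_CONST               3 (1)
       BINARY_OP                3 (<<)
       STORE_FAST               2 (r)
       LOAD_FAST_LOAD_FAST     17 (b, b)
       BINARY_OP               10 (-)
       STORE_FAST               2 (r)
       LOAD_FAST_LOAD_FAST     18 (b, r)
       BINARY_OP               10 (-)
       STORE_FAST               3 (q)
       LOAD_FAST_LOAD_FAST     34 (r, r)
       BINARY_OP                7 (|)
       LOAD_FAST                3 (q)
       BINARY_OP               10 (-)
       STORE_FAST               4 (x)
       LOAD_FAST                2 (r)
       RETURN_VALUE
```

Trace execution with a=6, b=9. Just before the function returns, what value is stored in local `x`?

-9

LOAD_CONST → push 8. Stack: [8]
LOAD_FAST b → push 9. Stack: [8, 9]
BINARY_OP & → 8 & 9 = 8. Stack: [8]
LOAD_FAST b → push 9. Stack: [8, 9]
BINARY_OP - → 8 - 9 = -1. Stack: [-1]
STORE_FAST r → r=-1. Stack: []
LOAD_CONST → push 7. Stack: [7]
LOAD_FAST b → push 9. Stack: [7, 9]
BINARY_OP - → 7 - 9 = -2. Stack: [-2]
LOAD_CONST → push 1. Stack: [-2, 1]
BINARY_OP << → -2 << 1 = -4. Stack: [-4]
STORE_FAST r → r=-4. Stack: []
LOAD_FAST_LOAD_FAST b,b → push 9,9. Stack: [9, 9]
BINARY_OP - → 9 - 9 = 0. Stack: [0]
STORE_FAST r → r=0. Stack: []
LOAD_FAST_LOAD_FAST b,r → push 9,0. Stack: [9, 0]
BINARY_OP - → 9 - 0 = 9. Stack: [9]
STORE_FAST q → q=9. Stack: []
LOAD_FAST_LOAD_FAST r,r → push 0,0. Stack: [0, 0]
BINARY_OP | → 0 | 0 = 0. Stack: [0]
LOAD_FAST q → push 9. Stack: [0, 9]
BINARY_OP - → 0 - 9 = -9. Stack: [-9]
STORE_FAST x → x=-9. Stack: []
LOAD_FAST r → push 0. Stack: [0]
RETURN_VALUE → return 0.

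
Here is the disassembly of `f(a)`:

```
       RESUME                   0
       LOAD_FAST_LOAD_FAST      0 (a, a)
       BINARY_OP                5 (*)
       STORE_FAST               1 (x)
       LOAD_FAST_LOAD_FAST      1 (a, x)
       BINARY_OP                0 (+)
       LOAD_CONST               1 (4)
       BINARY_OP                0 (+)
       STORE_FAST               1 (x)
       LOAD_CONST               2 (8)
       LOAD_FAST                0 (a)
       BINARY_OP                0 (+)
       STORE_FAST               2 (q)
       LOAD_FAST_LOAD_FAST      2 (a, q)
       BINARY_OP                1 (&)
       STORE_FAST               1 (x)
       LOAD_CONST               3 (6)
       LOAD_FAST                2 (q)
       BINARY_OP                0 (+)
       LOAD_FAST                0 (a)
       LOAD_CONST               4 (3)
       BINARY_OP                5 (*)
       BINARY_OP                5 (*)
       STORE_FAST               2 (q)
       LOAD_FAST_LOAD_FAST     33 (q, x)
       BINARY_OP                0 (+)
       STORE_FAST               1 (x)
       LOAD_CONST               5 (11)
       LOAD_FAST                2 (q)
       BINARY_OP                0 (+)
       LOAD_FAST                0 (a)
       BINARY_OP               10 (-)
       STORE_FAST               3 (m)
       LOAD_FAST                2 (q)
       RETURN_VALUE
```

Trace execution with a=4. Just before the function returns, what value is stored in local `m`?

223

LOAD_FAST_LOAD_FAST a,a → push 4,4. Stack: [4, 4]
BINARY_OP * → 4 * 4 = 16. Stack: [16]
STORE_FAST x → x=16. Stack: []
LOAD_FAST_LOAD_FAST a,x → push 4,16. Stack: [4, 16]
BINARY_OP + → 4 + 16 = 20. Stack: [20]
LOAD_CONST → push 4. Stack: [20, 4]
BINARY_OP + → 20 + 4 = 24. Stack: [24]
STORE_FAST x → x=24. Stack: []
LOAD_CONST → push 8. Stack: [8]
LOAD_FAST a → push 4. Stack: [8, 4]
BINARY_OP + → 8 + 4 = 12. Stack: [12]
STORE_FAST q → q=12. Stack: []
LOAD_FAST_LOAD_FAST a,q → push 4,12. Stack: [4, 12]
BINARY_OP & → 4 & 12 = 4. Stack: [4]
STORE_FAST x → x=4. Stack: []
LOAD_CONST → push 6. Stack: [6]
LOAD_FAST q → push 12. Stack: [6, 12]
BINARY_OP + → 6 + 12 = 18. Stack: [18]
LOAD_FAST a → push 4. Stack: [18, 4]
LOAD_CONST → push 3. Stack: [18, 4, 3]
BINARY_OP * → 4 * 3 = 12. Stack: [18, 12]
BINARY_OP * → 18 * 12 = 216. Stack: [216]
STORE_FAST q → q=216. Stack: []
LOAD_FAST_LOAD_FAST q,x → push 216,4. Stack: [216, 4]
BINARY_OP + → 216 + 4 = 220. Stack: [220]
STORE_FAST x → x=220. Stack: []
LOAD_CONST → push 11. Stack: [11]
LOAD_FAST q → push 216. Stack: [11, 216]
BINARY_OP + → 11 + 216 = 227. Stack: [227]
LOAD_FAST a → push 4. Stack: [227, 4]
BINARY_OP - → 227 - 4 = 223. Stack: [223]
STORE_FAST m → m=223. Stack: []
LOAD_FAST q → push 216. Stack: [216]
RETURN_VALUE → return 216.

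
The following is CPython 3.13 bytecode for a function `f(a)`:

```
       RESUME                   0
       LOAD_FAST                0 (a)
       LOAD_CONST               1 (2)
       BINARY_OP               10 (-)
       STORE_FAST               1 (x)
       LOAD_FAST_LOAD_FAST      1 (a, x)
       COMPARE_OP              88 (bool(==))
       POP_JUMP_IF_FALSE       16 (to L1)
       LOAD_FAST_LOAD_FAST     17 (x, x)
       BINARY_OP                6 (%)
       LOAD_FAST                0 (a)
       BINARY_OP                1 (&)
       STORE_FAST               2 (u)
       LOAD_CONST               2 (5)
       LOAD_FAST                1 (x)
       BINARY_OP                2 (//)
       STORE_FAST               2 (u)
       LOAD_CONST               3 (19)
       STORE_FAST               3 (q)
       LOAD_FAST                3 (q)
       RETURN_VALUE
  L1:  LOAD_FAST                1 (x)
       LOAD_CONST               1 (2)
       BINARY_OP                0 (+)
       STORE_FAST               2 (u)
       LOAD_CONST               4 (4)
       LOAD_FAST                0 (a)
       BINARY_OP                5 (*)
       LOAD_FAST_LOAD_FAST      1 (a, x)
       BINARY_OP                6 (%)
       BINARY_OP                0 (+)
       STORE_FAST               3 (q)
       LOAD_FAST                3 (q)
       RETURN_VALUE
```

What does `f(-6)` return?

LOAD_FAST a → push -6. Stack: [-6]
LOAD_CONST → push 2. Stack: [-6, 2]
BINARY_OP - → -6 - 2 = -8. Stack: [-8]
STORE_FAST x → x=-8. Stack: []
LOAD_FAST_LOAD_FAST a,x → push -6,-8. Stack: [-6, -8]
COMPARE_OP bool(==) → -6 vs -8 = False. Stack: [False]
POP_JUMP_IF_FALSE → pop False; jump. Stack: []
LOAD_FAST x → push -8. Stack: [-8]
LOAD_CONST → push 2. Stack: [-8, 2]
BINARY_OP + → -8 + 2 = -6. Stack: [-6]
STORE_FAST u → u=-6. Stack: []
LOAD_CONST → push 4. Stack: [4]
LOAD_FAST a → push -6. Stack: [4, -6]
BINARY_OP * → 4 * -6 = -24. Stack: [-24]
LOAD_FAST_LOAD_FAST a,x → push -6,-8. Stack: [-24, -6, -8]
BINARY_OP % → -6 % -8 = -6. Stack: [-24, -6]
BINARY_OP + → -24 + -6 = -30. Stack: [-30]
STORE_FAST q → q=-30. Stack: []
LOAD_FAST q → push -30. Stack: [-30]
RETURN_VALUE → return -30.

-30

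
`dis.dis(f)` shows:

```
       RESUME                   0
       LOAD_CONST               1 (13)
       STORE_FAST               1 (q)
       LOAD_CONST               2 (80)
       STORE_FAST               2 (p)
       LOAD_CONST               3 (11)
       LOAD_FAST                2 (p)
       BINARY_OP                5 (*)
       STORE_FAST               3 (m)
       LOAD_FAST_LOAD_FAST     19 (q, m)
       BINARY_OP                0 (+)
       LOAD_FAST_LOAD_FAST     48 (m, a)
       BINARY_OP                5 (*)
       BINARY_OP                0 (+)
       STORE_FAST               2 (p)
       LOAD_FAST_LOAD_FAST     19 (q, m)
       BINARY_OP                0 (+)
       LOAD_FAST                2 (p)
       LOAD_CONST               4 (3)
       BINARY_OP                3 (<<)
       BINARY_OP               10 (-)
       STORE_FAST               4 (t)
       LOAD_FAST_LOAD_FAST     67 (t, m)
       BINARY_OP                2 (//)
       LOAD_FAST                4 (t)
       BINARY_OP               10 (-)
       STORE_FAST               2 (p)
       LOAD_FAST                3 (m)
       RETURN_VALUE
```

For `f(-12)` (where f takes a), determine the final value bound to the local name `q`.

LOAD_CONST → push 13. Stack: [13]
STORE_FAST q → q=13. Stack: []
LOAD_CONST → push 80. Stack: [80]
STORE_FAST p → p=80. Stack: []
LOAD_CONST → push 11. Stack: [11]
LOAD_FAST p → push 80. Stack: [11, 80]
BINARY_OP * → 11 * 80 = 880. Stack: [880]
STORE_FAST m → m=880. Stack: []
LOAD_FAST_LOAD_FAST q,m → push 13,880. Stack: [13, 880]
BINARY_OP + → 13 + 880 = 893. Stack: [893]
LOAD_FAST_LOAD_FAST m,a → push 880,-12. Stack: [893, 880, -12]
BINARY_OP * → 880 * -12 = -10560. Stack: [893, -10560]
BINARY_OP + → 893 + -10560 = -9667. Stack: [-9667]
STORE_FAST p → p=-9667. Stack: []
LOAD_FAST_LOAD_FAST q,m → push 13,880. Stack: [13, 880]
BINARY_OP + → 13 + 880 = 893. Stack: [893]
LOAD_FAST p → push -9667. Stack: [893, -9667]
LOAD_CONST → push 3. Stack: [893, -9667, 3]
BINARY_OP << → -9667 << 3 = -77336. Stack: [893, -77336]
BINARY_OP - → 893 - -77336 = 78229. Stack: [78229]
STORE_FAST t → t=78229. Stack: []
LOAD_FAST_LOAD_FAST t,m → push 78229,880. Stack: [78229, 880]
BINARY_OP // → 78229 // 880 = 88. Stack: [88]
LOAD_FAST t → push 78229. Stack: [88, 78229]
BINARY_OP - → 88 - 78229 = -78141. Stack: [-78141]
STORE_FAST p → p=-78141. Stack: []
LOAD_FAST m → push 880. Stack: [880]
RETURN_VALUE → return 880.

13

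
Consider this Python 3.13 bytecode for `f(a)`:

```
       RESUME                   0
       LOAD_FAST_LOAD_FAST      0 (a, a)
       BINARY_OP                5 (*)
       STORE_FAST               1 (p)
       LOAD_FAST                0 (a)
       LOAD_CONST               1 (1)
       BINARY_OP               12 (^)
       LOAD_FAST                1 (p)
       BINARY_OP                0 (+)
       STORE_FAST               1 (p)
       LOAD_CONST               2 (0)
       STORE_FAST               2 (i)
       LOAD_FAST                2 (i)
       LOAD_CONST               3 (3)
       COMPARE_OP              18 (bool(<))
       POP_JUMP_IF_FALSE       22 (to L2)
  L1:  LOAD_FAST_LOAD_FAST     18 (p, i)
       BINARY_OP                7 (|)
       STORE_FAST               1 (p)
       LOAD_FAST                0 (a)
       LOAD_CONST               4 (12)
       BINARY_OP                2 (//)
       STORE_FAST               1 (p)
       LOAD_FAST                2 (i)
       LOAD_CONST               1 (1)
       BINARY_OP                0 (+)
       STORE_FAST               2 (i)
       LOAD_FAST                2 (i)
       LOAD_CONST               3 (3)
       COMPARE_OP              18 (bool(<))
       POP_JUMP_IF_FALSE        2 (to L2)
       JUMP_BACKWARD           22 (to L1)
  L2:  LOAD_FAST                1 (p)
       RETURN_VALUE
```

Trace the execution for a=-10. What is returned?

-1

LOAD_FAST_LOAD_FAST a,a → push -10,-10. Stack: [-10, -10]
BINARY_OP * → -10 * -10 = 100. Stack: [100]
STORE_FAST p → p=100. Stack: []
LOAD_FAST a → push -10. Stack: [-10]
LOAD_CONST → push 1. Stack: [-10, 1]
BINARY_OP ^ → -10 ^ 1 = -9. Stack: [-9]
LOAD_FAST p → push 100. Stack: [-9, 100]
BINARY_OP + → -9 + 100 = 91. Stack: [91]
STORE_FAST p → p=91. Stack: []
LOAD_CONST → push 0. Stack: [0]
STORE_FAST i → i=0. Stack: []
LOAD_FAST i → push 0. Stack: [0]
LOAD_CONST → push 3. Stack: [0, 3]
COMPARE_OP bool(<) → 0 vs 3 = True. Stack: [True]
POP_JUMP_IF_FALSE → pop True; no jump. Stack: []
LOAD_FAST_LOAD_FAST p,i → push 91,0. Stack: [91, 0]
BINARY_OP | → 91 | 0 = 91. Stack: [91]
STORE_FAST p → p=91. Stack: []
LOAD_FAST a → push -10. Stack: [-10]
LOAD_CONST → push 12. Stack: [-10, 12]
BINARY_OP // → -10 // 12 = -1. Stack: [-1]
STORE_FAST p → p=-1. Stack: []
LOAD_FAST i → push 0. Stack: [0]
LOAD_CONST → push 1. Stack: [0, 1]
BINARY_OP + → 0 + 1 = 1. Stack: [1]
STORE_FAST i → i=1. Stack: []
LOAD_FAST i → push 1. Stack: [1]
LOAD_CONST → push 3. Stack: [1, 3]
COMPARE_OP bool(<) → 1 vs 3 = True. Stack: [True]
POP_JUMP_IF_FALSE → pop True; no jump. Stack: []
LOAD_FAST_LOAD_FAST p,i → push -1,1. Stack: [-1, 1]
BINARY_OP | → -1 | 1 = -1. Stack: [-1]
STORE_FAST p → p=-1. Stack: []
LOAD_FAST a → push -10. Stack: [-10]
LOAD_CONST → push 12. Stack: [-10, 12]
BINARY_OP // → -10 // 12 = -1. Stack: [-1]
STORE_FAST p → p=-1. Stack: []
LOAD_FAST i → push 1. Stack: [1]
LOAD_CONST → push 1. Stack: [1, 1]
BINARY_OP + → 1 + 1 = 2. Stack: [2]
STORE_FAST i → i=2. Stack: []
LOAD_FAST i → push 2. Stack: [2]
LOAD_CONST → push 3. Stack: [2, 3]
COMPARE_OP bool(<) → 2 vs 3 = True. Stack: [True]
POP_JUMP_IF_FALSE → pop True; no jump. Stack: []
LOAD_FAST_LOAD_FAST p,i → push -1,2. Stack: [-1, 2]
BINARY_OP | → -1 | 2 = -1. Stack: [-1]
STORE_FAST p → p=-1. Stack: []
LOAD_FAST a → push -10. Stack: [-10]
LOAD_CONST → push 12. Stack: [-10, 12]
BINARY_OP // → -10 // 12 = -1. Stack: [-1]
STORE_FAST p → p=-1. Stack: []
LOAD_FAST i → push 2. Stack: [2]
LOAD_CONST → push 1. Stack: [2, 1]
BINARY_OP + → 2 + 1 = 3. Stack: [3]
STORE_FAST i → i=3. Stack: []
LOAD_FAST i → push 3. Stack: [3]
LOAD_CONST → push 3. Stack: [3, 3]
COMPARE_OP bool(<) → 3 vs 3 = False. Stack: [False]
POP_JUMP_IF_FALSE → pop False; jump. Stack: []
LOAD_FAST p → push -1. Stack: [-1]
RETURN_VALUE → return -1.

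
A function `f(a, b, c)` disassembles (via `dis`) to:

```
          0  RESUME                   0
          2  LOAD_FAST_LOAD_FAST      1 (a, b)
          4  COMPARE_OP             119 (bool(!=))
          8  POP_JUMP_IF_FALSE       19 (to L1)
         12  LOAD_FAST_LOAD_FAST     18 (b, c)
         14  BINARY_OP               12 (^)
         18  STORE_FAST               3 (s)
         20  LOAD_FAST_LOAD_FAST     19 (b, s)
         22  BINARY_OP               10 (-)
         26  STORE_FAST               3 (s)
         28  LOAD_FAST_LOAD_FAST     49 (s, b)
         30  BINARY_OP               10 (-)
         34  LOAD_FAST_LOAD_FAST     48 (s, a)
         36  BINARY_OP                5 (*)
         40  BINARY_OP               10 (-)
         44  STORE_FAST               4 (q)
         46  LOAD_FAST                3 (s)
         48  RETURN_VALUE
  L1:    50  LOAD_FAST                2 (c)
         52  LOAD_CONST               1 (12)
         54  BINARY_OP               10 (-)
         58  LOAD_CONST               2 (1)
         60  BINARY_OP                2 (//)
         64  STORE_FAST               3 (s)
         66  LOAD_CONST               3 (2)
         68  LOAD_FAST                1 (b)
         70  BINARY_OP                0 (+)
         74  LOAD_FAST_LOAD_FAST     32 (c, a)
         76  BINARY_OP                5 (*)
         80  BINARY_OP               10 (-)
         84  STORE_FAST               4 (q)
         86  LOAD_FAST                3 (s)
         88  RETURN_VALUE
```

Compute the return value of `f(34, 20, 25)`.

LOAD_FAST_LOAD_FAST a,b → push 34,20. Stack: [34, 20]
COMPARE_OP bool(!=) → 34 vs 20 = True. Stack: [True]
POP_JUMP_IF_FALSE → pop True; no jump. Stack: []
LOAD_FAST_LOAD_FAST b,c → push 20,25. Stack: [20, 25]
BINARY_OP ^ → 20 ^ 25 = 13. Stack: [13]
STORE_FAST s → s=13. Stack: []
LOAD_FAST_LOAD_FAST b,s → push 20,13. Stack: [20, 13]
BINARY_OP - → 20 - 13 = 7. Stack: [7]
STORE_FAST s → s=7. Stack: []
LOAD_FAST_LOAD_FAST s,b → push 7,20. Stack: [7, 20]
BINARY_OP - → 7 - 20 = -13. Stack: [-13]
LOAD_FAST_LOAD_FAST s,a → push 7,34. Stack: [-13, 7, 34]
BINARY_OP * → 7 * 34 = 238. Stack: [-13, 238]
BINARY_OP - → -13 - 238 = -251. Stack: [-251]
STORE_FAST q → q=-251. Stack: []
LOAD_FAST s → push 7. Stack: [7]
RETURN_VALUE → return 7.

7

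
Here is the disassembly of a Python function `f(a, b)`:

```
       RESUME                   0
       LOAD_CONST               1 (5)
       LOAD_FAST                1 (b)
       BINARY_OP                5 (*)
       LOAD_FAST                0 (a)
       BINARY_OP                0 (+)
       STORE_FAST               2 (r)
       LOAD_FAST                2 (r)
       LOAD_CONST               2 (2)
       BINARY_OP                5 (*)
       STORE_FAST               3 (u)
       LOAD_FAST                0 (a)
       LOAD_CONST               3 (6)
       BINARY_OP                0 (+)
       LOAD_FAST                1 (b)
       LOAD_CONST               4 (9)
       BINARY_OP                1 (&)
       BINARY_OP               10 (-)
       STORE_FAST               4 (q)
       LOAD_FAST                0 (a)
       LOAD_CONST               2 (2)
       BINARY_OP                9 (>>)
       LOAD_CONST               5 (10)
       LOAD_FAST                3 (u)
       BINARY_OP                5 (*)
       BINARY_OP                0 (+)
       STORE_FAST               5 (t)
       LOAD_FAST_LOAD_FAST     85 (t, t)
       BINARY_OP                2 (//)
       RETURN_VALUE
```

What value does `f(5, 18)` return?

LOAD_CONST → push 5. Stack: [5]
LOAD_FAST b → push 18. Stack: [5, 18]
BINARY_OP * → 5 * 18 = 90. Stack: [90]
LOAD_FAST a → push 5. Stack: [90, 5]
BINARY_OP + → 90 + 5 = 95. Stack: [95]
STORE_FAST r → r=95. Stack: []
LOAD_FAST r → push 95. Stack: [95]
LOAD_CONST → push 2. Stack: [95, 2]
BINARY_OP * → 95 * 2 = 190. Stack: [190]
STORE_FAST u → u=190. Stack: []
LOAD_FAST a → push 5. Stack: [5]
LOAD_CONST → push 6. Stack: [5, 6]
BINARY_OP + → 5 + 6 = 11. Stack: [11]
LOAD_FAST b → push 18. Stack: [11, 18]
LOAD_CONST → push 9. Stack: [11, 18, 9]
BINARY_OP & → 18 & 9 = 0. Stack: [11, 0]
BINARY_OP - → 11 - 0 = 11. Stack: [11]
STORE_FAST q → q=11. Stack: []
LOAD_FAST a → push 5. Stack: [5]
LOAD_CONST → push 2. Stack: [5, 2]
BINARY_OP >> → 5 >> 2 = 1. Stack: [1]
LOAD_CONST → push 10. Stack: [1, 10]
LOAD_FAST u → push 190. Stack: [1, 10, 190]
BINARY_OP * → 10 * 190 = 1900. Stack: [1, 1900]
BINARY_OP + → 1 + 1900 = 1901. Stack: [1901]
STORE_FAST t → t=1901. Stack: []
LOAD_FAST_LOAD_FAST t,t → push 1901,1901. Stack: [1901, 1901]
BINARY_OP // → 1901 // 1901 = 1. Stack: [1]
RETURN_VALUE → return 1.

1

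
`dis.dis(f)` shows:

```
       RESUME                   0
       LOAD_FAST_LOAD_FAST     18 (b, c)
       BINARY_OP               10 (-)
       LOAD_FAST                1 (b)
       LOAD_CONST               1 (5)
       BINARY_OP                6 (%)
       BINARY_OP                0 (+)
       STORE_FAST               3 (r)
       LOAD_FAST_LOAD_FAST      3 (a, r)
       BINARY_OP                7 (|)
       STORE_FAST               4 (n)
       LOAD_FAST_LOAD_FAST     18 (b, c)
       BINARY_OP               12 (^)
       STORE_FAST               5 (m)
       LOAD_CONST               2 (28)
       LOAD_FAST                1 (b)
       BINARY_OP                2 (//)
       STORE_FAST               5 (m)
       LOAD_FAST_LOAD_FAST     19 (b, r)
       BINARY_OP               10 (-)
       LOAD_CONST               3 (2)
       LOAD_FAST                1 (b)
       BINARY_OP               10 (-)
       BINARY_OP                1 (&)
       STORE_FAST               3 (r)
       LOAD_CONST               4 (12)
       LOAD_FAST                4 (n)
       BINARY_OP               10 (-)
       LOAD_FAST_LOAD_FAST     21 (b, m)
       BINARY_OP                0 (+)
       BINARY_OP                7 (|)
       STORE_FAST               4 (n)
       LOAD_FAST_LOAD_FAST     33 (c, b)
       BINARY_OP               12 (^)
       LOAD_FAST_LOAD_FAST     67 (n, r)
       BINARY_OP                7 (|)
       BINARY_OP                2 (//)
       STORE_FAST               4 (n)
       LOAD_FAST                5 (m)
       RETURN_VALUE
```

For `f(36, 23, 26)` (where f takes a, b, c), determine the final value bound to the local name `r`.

LOAD_FAST_LOAD_FAST b,c → push 23,26. Stack: [23, 26]
BINARY_OP - → 23 - 26 = -3. Stack: [-3]
LOAD_FAST b → push 23. Stack: [-3, 23]
LOAD_CONST → push 5. Stack: [-3, 23, 5]
BINARY_OP % → 23 % 5 = 3. Stack: [-3, 3]
BINARY_OP + → -3 + 3 = 0. Stack: [0]
STORE_FAST r → r=0. Stack: []
LOAD_FAST_LOAD_FAST a,r → push 36,0. Stack: [36, 0]
BINARY_OP | → 36 | 0 = 36. Stack: [36]
STORE_FAST n → n=36. Stack: []
LOAD_FAST_LOAD_FAST b,c → push 23,26. Stack: [23, 26]
BINARY_OP ^ → 23 ^ 26 = 13. Stack: [13]
STORE_FAST m → m=13. Stack: []
LOAD_CONST → push 28. Stack: [28]
LOAD_FAST b → push 23. Stack: [28, 23]
BINARY_OP // → 28 // 23 = 1. Stack: [1]
STORE_FAST m → m=1. Stack: []
LOAD_FAST_LOAD_FAST b,r → push 23,0. Stack: [23, 0]
BINARY_OP - → 23 - 0 = 23. Stack: [23]
LOAD_CONST → push 2. Stack: [23, 2]
LOAD_FAST b → push 23. Stack: [23, 2, 23]
BINARY_OP - → 2 - 23 = -21. Stack: [23, -21]
BINARY_OP & → 23 & -21 = 3. Stack: [3]
STORE_FAST r → r=3. Stack: []
LOAD_CONST → push 12. Stack: [12]
LOAD_FAST n → push 36. Stack: [12, 36]
BINARY_OP - → 12 - 36 = -24. Stack: [-24]
LOAD_FAST_LOAD_FAST b,m → push 23,1. Stack: [-24, 23, 1]
BINARY_OP + → 23 + 1 = 24. Stack: [-24, 24]
BINARY_OP | → -24 | 24 = -8. Stack: [-8]
STORE_FAST n → n=-8. Stack: []
LOAD_FAST_LOAD_FAST c,b → push 26,23. Stack: [26, 23]
BINARY_OP ^ → 26 ^ 23 = 13. Stack: [13]
LOAD_FAST_LOAD_FAST n,r → push -8,3. Stack: [13, -8, 3]
BINARY_OP | → -8 | 3 = -5. Stack: [13, -5]
BINARY_OP // → 13 // -5 = -3. Stack: [-3]
STORE_FAST n → n=-3. Stack: []
LOAD_FAST m → push 1. Stack: [1]
RETURN_VALUE → return 1.

3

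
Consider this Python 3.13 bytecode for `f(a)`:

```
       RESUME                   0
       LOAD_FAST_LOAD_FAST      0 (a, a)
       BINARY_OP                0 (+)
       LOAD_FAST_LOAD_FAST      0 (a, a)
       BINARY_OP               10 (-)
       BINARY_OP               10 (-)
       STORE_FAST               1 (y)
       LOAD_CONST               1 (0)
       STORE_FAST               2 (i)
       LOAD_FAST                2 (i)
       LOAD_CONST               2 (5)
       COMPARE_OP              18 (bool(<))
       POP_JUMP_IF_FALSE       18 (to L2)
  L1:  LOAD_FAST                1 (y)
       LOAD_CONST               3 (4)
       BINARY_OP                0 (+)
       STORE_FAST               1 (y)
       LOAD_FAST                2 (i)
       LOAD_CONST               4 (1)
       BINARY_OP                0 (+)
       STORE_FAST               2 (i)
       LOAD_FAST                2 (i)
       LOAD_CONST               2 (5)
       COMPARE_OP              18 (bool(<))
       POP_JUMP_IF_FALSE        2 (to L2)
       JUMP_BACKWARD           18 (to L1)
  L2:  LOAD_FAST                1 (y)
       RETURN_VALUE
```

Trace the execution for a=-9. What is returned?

2

LOAD_FAST_LOAD_FAST a,a → push -9,-9
BINARY_OP + → -9 + -9 = -18
LOAD_FAST_LOAD_FAST a,a → push -9,-9
BINARY_OP - → -9 - -9 = 0
BINARY_OP - → -18 - 0 = -18
STORE_FAST y → y=-18
LOAD_CONST → push 0
STORE_FAST i → i=0
LOAD_FAST i → push 0
LOAD_CONST → push 5
COMPARE_OP bool(<) → 0 vs 5 = True
POP_JUMP_IF_FALSE → pop True; no jump
LOAD_FAST y → push -18
LOAD_CONST → push 4
BINARY_OP + → -18 + 4 = -14
STORE_FAST y → y=-14
LOAD_FAST i → push 0
LOAD_CONST → push 1
BINARY_OP + → 0 + 1 = 1
STORE_FAST i → i=1
LOAD_FAST i → push 1
LOAD_CONST → push 5
COMPARE_OP bool(<) → 1 vs 5 = True
POP_JUMP_IF_FALSE → pop True; no jump
LOAD_FAST y → push -14
LOAD_CONST → push 4
BINARY_OP + → -14 + 4 = -10
STORE_FAST y → y=-10
LOAD_FAST i → push 1
LOAD_CONST → push 1
BINARY_OP + → 1 + 1 = 2
STORE_FAST i → i=2
LOAD_FAST i → push 2
LOAD_CONST → push 5
COMPARE_OP bool(<) → 2 vs 5 = True
POP_JUMP_IF_FALSE → pop True; no jump
LOAD_FAST y → push -10
LOAD_CONST → push 4
BINARY_OP + → -10 + 4 = -6
STORE_FAST y → y=-6
LOAD_FAST i → push 2
LOAD_CONST → push 1
BINARY_OP + → 2 + 1 = 3
STORE_FAST i → i=3
LOAD_FAST i → push 3
LOAD_CONST → push 5
COMPARE_OP bool(<) → 3 vs 5 = True
POP_JUMP_IF_FALSE → pop True; no jump
LOAD_FAST y → push -6
LOAD_CONST → push 4
BINARY_OP + → -6 + 4 = -2
STORE_FAST y → y=-2
LOAD_FAST i → push 3
LOAD_CONST → push 1
BINARY_OP + → 3 + 1 = 4
STORE_FAST i → i=4
LOAD_FAST i → push 4
LOAD_CONST → push 5
COMPARE_OP bool(<) → 4 vs 5 = True
POP_JUMP_IF_FALSE → pop True; no jump
LOAD_FAST y → push -2
LOAD_CONST → push 4
BINARY_OP + → -2 + 4 = 2
STORE_FAST y → y=2
LOAD_FAST i → push 4
LOAD_CONST → push 1
BINARY_OP + → 4 + 1 = 5
STORE_FAST i → i=5
LOAD_FAST i → push 5
LOAD_CONST → push 5
COMPARE_OP bool(<) → 5 vs 5 = False
POP_JUMP_IF_FALSE → pop False; jump
LOAD_FAST y → push 2
RETURN_VALUE → return 2.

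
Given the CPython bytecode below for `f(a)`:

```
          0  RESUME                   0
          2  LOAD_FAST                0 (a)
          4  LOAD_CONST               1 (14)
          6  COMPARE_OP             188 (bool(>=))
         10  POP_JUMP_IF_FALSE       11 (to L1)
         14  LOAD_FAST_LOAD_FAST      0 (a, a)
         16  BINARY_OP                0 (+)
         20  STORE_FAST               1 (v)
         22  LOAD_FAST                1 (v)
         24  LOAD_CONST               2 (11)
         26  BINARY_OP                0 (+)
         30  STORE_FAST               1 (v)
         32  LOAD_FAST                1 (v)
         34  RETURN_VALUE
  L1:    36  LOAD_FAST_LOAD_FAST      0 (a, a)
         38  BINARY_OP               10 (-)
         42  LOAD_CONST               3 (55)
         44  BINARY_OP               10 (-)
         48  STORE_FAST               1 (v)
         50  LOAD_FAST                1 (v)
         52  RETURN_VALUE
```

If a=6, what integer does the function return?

-55

LOAD_FAST a → push 6. Stack: [6]
LOAD_CONST → push 14. Stack: [6, 14]
COMPARE_OP bool(>=) → 6 vs 14 = False. Stack: [False]
POP_JUMP_IF_FALSE → pop False; jump. Stack: []
LOAD_FAST_LOAD_FAST a,a → push 6,6. Stack: [6, 6]
BINARY_OP - → 6 - 6 = 0. Stack: [0]
LOAD_CONST → push 55. Stack: [0, 55]
BINARY_OP - → 0 - 55 = -55. Stack: [-55]
STORE_FAST v → v=-55. Stack: []
LOAD_FAST v → push -55. Stack: [-55]
RETURN_VALUE → return -55.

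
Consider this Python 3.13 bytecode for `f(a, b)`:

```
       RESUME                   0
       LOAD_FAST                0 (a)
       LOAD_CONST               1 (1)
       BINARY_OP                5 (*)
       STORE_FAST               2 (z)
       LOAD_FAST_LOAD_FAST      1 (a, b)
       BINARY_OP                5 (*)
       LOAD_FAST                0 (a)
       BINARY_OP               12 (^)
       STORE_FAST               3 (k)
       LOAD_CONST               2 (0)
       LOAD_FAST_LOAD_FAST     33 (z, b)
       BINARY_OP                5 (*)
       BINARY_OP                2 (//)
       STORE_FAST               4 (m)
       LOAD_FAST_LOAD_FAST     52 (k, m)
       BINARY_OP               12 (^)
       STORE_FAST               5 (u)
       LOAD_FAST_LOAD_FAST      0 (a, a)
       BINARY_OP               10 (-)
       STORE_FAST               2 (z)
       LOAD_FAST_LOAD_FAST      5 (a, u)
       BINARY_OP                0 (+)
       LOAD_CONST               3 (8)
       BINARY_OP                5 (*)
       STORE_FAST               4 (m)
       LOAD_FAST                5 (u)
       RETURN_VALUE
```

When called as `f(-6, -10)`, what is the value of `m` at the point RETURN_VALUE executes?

LOAD_FAST a → push -6. Stack: [-6]
LOAD_CONST → push 1. Stack: [-6, 1]
BINARY_OP * → -6 * 1 = -6. Stack: [-6]
STORE_FAST z → z=-6. Stack: []
LOAD_FAST_LOAD_FAST a,b → push -6,-10. Stack: [-6, -10]
BINARY_OP * → -6 * -10 = 60. Stack: [60]
LOAD_FAST a → push -6. Stack: [60, -6]
BINARY_OP ^ → 60 ^ -6 = -58. Stack: [-58]
STORE_FAST k → k=-58. Stack: []
LOAD_CONST → push 0. Stack: [0]
LOAD_FAST_LOAD_FAST z,b → push -6,-10. Stack: [0, -6, -10]
BINARY_OP * → -6 * -10 = 60. Stack: [0, 60]
BINARY_OP // → 0 // 60 = 0. Stack: [0]
STORE_FAST m → m=0. Stack: []
LOAD_FAST_LOAD_FAST k,m → push -58,0. Stack: [-58, 0]
BINARY_OP ^ → -58 ^ 0 = -58. Stack: [-58]
STORE_FAST u → u=-58. Stack: []
LOAD_FAST_LOAD_FAST a,a → push -6,-6. Stack: [-6, -6]
BINARY_OP - → -6 - -6 = 0. Stack: [0]
STORE_FAST z → z=0. Stack: []
LOAD_FAST_LOAD_FAST a,u → push -6,-58. Stack: [-6, -58]
BINARY_OP + → -6 + -58 = -64. Stack: [-64]
LOAD_CONST → push 8. Stack: [-64, 8]
BINARY_OP * → -64 * 8 = -512. Stack: [-512]
STORE_FAST m → m=-512. Stack: []
LOAD_FAST u → push -58. Stack: [-58]
RETURN_VALUE → return -58.

-512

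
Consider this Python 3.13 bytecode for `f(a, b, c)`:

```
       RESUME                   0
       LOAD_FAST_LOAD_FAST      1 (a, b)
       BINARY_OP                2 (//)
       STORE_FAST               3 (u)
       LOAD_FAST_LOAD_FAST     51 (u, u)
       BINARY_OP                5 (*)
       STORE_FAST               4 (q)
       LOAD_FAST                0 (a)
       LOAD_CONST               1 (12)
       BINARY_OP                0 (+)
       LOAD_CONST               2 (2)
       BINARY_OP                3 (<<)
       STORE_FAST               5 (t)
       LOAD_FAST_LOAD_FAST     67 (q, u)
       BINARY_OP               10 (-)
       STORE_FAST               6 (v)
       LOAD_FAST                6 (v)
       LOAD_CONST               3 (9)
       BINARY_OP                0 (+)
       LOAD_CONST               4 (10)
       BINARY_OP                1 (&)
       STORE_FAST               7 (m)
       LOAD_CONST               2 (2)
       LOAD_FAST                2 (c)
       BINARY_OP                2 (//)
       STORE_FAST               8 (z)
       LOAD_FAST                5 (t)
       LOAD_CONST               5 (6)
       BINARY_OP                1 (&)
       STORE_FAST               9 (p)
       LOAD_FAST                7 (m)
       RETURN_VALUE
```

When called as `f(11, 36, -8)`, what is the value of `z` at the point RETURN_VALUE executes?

LOAD_FAST_LOAD_FAST a,b → push 11,36. Stack: [11, 36]
BINARY_OP // → 11 // 36 = 0. Stack: [0]
STORE_FAST u → u=0. Stack: []
LOAD_FAST_LOAD_FAST u,u → push 0,0. Stack: [0, 0]
BINARY_OP * → 0 * 0 = 0. Stack: [0]
STORE_FAST q → q=0. Stack: []
LOAD_FAST a → push 11. Stack: [11]
LOAD_CONST → push 12. Stack: [11, 12]
BINARY_OP + → 11 + 12 = 23. Stack: [23]
LOAD_CONST → push 2. Stack: [23, 2]
BINARY_OP << → 23 << 2 = 92. Stack: [92]
STORE_FAST t → t=92. Stack: []
LOAD_FAST_LOAD_FAST q,u → push 0,0. Stack: [0, 0]
BINARY_OP - → 0 - 0 = 0. Stack: [0]
STORE_FAST v → v=0. Stack: []
LOAD_FAST v → push 0. Stack: [0]
LOAD_CONST → push 9. Stack: [0, 9]
BINARY_OP + → 0 + 9 = 9. Stack: [9]
LOAD_CONST → push 10. Stack: [9, 10]
BINARY_OP & → 9 & 10 = 8. Stack: [8]
STORE_FAST m → m=8. Stack: []
LOAD_CONST → push 2. Stack: [2]
LOAD_FAST c → push -8. Stack: [2, -8]
BINARY_OP // → 2 // -8 = -1. Stack: [-1]
STORE_FAST z → z=-1. Stack: []
LOAD_FAST t → push 92. Stack: [92]
LOAD_CONST → push 6. Stack: [92, 6]
BINARY_OP & → 92 & 6 = 4. Stack: [4]
STORE_FAST p → p=4. Stack: []
LOAD_FAST m → push 8. Stack: [8]
RETURN_VALUE → return 8.

-1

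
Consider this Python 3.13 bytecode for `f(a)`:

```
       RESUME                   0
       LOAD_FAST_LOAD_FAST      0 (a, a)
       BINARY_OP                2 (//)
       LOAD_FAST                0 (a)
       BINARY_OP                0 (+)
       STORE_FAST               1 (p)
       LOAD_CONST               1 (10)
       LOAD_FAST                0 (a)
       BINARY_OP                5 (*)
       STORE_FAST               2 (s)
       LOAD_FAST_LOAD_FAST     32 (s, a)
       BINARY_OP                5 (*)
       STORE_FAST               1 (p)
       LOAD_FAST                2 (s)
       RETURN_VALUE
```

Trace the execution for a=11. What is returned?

LOAD_FAST_LOAD_FAST a,a → push 11,11. Stack: [11, 11]
BINARY_OP // → 11 // 11 = 1. Stack: [1]
LOAD_FAST a → push 11. Stack: [1, 11]
BINARY_OP + → 1 + 11 = 12. Stack: [12]
STORE_FAST p → p=12. Stack: []
LOAD_CONST → push 10. Stack: [10]
LOAD_FAST a → push 11. Stack: [10, 11]
BINARY_OP * → 10 * 11 = 110. Stack: [110]
STORE_FAST s → s=110. Stack: []
LOAD_FAST_LOAD_FAST s,a → push 110,11. Stack: [110, 11]
BINARY_OP * → 110 * 11 = 1210. Stack: [1210]
STORE_FAST p → p=1210. Stack: []
LOAD_FAST s → push 110. Stack: [110]
RETURN_VALUE → return 110.

110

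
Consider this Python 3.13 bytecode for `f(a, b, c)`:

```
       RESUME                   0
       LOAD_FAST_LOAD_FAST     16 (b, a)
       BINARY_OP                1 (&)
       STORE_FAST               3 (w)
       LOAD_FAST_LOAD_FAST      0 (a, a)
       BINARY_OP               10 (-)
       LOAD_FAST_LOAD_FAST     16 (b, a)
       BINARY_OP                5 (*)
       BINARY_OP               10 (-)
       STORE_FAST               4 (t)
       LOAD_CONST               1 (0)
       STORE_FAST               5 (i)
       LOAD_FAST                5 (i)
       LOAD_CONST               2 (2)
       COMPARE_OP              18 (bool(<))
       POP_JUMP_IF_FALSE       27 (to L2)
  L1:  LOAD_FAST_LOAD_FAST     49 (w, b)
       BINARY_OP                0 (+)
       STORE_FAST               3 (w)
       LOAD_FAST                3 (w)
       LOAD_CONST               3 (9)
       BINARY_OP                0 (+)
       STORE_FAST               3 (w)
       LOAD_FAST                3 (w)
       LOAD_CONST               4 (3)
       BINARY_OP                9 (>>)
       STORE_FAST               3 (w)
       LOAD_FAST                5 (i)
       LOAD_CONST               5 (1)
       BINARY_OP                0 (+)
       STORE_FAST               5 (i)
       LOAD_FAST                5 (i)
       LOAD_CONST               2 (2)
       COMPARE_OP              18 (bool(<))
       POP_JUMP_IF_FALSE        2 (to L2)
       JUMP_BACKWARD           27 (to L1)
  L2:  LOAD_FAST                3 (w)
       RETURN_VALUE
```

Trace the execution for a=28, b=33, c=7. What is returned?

LOAD_FAST_LOAD_FAST b,a → push 33,28. Stack: [33, 28]
BINARY_OP & → 33 & 28 = 0. Stack: [0]
STORE_FAST w → w=0. Stack: []
LOAD_FAST_LOAD_FAST a,a → push 28,28. Stack: [28, 28]
BINARY_OP - → 28 - 28 = 0. Stack: [0]
LOAD_FAST_LOAD_FAST b,a → push 33,28. Stack: [0, 33, 28]
BINARY_OP * → 33 * 28 = 924. Stack: [0, 924]
BINARY_OP - → 0 - 924 = -924. Stack: [-924]
STORE_FAST t → t=-924. Stack: []
LOAD_CONST → push 0. Stack: [0]
STORE_FAST i → i=0. Stack: []
LOAD_FAST i → push 0. Stack: [0]
LOAD_CONST → push 2. Stack: [0, 2]
COMPARE_OP bool(<) → 0 vs 2 = True. Stack: [True]
POP_JUMP_IF_FALSE → pop True; no jump. Stack: []
LOAD_FAST_LOAD_FAST w,b → push 0,33. Stack: [0, 33]
BINARY_OP + → 0 + 33 = 33. Stack: [33]
STORE_FAST w → w=33. Stack: []
LOAD_FAST w → push 33. Stack: [33]
LOAD_CONST → push 9. Stack: [33, 9]
BINARY_OP + → 33 + 9 = 42. Stack: [42]
STORE_FAST w → w=42. Stack: []
LOAD_FAST w → push 42. Stack: [42]
LOAD_CONST → push 3. Stack: [42, 3]
BINARY_OP >> → 42 >> 3 = 5. Stack: [5]
STORE_FAST w → w=5. Stack: []
LOAD_FAST i → push 0. Stack: [0]
LOAD_CONST → push 1. Stack: [0, 1]
BINARY_OP + → 0 + 1 = 1. Stack: [1]
STORE_FAST i → i=1. Stack: []
LOAD_FAST i → push 1. Stack: [1]
LOAD_CONST → push 2. Stack: [1, 2]
COMPARE_OP bool(<) → 1 vs 2 = True. Stack: [True]
POP_JUMP_IF_FALSE → pop True; no jump. Stack: []
LOAD_FAST_LOAD_FAST w,b → push 5,33. Stack: [5, 33]
BINARY_OP + → 5 + 33 = 38. Stack: [38]
STORE_FAST w → w=38. Stack: []
LOAD_FAST w → push 38. Stack: [38]
LOAD_CONST → push 9. Stack: [38, 9]
BINARY_OP + → 38 + 9 = 47. Stack: [47]
STORE_FAST w → w=47. Stack: []
LOAD_FAST w → push 47. Stack: [47]
LOAD_CONST → push 3. Stack: [47, 3]
BINARY_OP >> → 47 >> 3 = 5. Stack: [5]
STORE_FAST w → w=5. Stack: []
LOAD_FAST i → push 1. Stack: [1]
LOAD_CONST → push 1. Stack: [1, 1]
BINARY_OP + → 1 + 1 = 2. Stack: [2]
STORE_FAST i → i=2. Stack: []
LOAD_FAST i → push 2. Stack: [2]
LOAD_CONST → push 2. Stack: [2, 2]
COMPARE_OP bool(<) → 2 vs 2 = False. Stack: [False]
POP_JUMP_IF_FALSE → pop False; jump. Stack: []
LOAD_FAST w → push 5. Stack: [5]
RETURN_VALUE → return 5.

5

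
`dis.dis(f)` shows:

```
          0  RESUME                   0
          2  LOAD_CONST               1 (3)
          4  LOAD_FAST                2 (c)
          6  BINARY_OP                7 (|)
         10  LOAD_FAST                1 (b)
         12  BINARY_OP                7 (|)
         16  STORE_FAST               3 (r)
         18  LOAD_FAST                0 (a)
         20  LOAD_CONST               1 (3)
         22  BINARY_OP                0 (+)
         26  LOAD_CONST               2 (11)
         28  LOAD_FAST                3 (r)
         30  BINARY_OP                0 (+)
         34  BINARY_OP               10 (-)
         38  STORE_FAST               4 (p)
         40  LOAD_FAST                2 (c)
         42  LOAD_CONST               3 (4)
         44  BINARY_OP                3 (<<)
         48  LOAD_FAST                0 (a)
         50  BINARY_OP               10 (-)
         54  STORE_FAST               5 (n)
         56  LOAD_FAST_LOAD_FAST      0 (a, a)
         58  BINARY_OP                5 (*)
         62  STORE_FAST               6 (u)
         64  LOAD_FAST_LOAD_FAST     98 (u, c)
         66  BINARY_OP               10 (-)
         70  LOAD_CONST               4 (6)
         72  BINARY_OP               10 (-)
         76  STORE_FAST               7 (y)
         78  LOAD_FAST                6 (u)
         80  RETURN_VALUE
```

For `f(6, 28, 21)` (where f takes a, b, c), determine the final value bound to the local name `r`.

31

LOAD_CONST → push 3. Stack: [3]
LOAD_FAST c → push 21. Stack: [3, 21]
BINARY_OP | → 3 | 21 = 23. Stack: [23]
LOAD_FAST b → push 28. Stack: [23, 28]
BINARY_OP | → 23 | 28 = 31. Stack: [31]
STORE_FAST r → r=31. Stack: []
LOAD_FAST a → push 6. Stack: [6]
LOAD_CONST → push 3. Stack: [6, 3]
BINARY_OP + → 6 + 3 = 9. Stack: [9]
LOAD_CONST → push 11. Stack: [9, 11]
LOAD_FAST r → push 31. Stack: [9, 11, 31]
BINARY_OP + → 11 + 31 = 42. Stack: [9, 42]
BINARY_OP - → 9 - 42 = -33. Stack: [-33]
STORE_FAST p → p=-33. Stack: []
LOAD_FAST c → push 21. Stack: [21]
LOAD_CONST → push 4. Stack: [21, 4]
BINARY_OP << → 21 << 4 = 336. Stack: [336]
LOAD_FAST a → push 6. Stack: [336, 6]
BINARY_OP - → 336 - 6 = 330. Stack: [330]
STORE_FAST n → n=330. Stack: []
LOAD_FAST_LOAD_FAST a,a → push 6,6. Stack: [6, 6]
BINARY_OP * → 6 * 6 = 36. Stack: [36]
STORE_FAST u → u=36. Stack: []
LOAD_FAST_LOAD_FAST u,c → push 36,21. Stack: [36, 21]
BINARY_OP - → 36 - 21 = 15. Stack: [15]
LOAD_CONST → push 6. Stack: [15, 6]
BINARY_OP - → 15 - 6 = 9. Stack: [9]
STORE_FAST y → y=9. Stack: []
LOAD_FAST u → push 36. Stack: [36]
RETURN_VALUE → return 36.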